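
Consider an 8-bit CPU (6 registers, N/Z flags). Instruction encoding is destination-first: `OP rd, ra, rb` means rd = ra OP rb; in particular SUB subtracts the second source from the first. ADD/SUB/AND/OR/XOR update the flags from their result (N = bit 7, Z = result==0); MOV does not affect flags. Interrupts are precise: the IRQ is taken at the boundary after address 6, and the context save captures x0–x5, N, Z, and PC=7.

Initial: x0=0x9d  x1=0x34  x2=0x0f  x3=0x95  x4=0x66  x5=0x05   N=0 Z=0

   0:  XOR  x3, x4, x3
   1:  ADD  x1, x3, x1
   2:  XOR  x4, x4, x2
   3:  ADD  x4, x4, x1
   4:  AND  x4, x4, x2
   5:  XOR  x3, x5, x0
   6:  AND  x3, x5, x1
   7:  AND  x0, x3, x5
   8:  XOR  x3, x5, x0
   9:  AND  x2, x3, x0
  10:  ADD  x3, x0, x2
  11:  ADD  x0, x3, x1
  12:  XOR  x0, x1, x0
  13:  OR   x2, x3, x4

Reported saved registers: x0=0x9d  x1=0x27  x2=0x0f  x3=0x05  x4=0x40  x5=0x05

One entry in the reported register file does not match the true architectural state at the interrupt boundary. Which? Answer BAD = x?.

after  0: x0=0x9d x1=0x34 x2=0x0f x3=0xf3 x4=0x66 x5=0x05  N=1 Z=0
after  1: x0=0x9d x1=0x27 x2=0x0f x3=0xf3 x4=0x66 x5=0x05  N=0 Z=0
after  2: x0=0x9d x1=0x27 x2=0x0f x3=0xf3 x4=0x69 x5=0x05  N=0 Z=0
after  3: x0=0x9d x1=0x27 x2=0x0f x3=0xf3 x4=0x90 x5=0x05  N=1 Z=0
after  4: x0=0x9d x1=0x27 x2=0x0f x3=0xf3 x4=0x00 x5=0x05  N=0 Z=1
after  5: x0=0x9d x1=0x27 x2=0x0f x3=0x98 x4=0x00 x5=0x05  N=1 Z=0
after  6: x0=0x9d x1=0x27 x2=0x0f x3=0x05 x4=0x00 x5=0x05  N=0 Z=0
-- IRQ taken; context saved, return-PC = 7 --
mismatch: x4: reported 0x40 vs actual 0x00

BAD = x4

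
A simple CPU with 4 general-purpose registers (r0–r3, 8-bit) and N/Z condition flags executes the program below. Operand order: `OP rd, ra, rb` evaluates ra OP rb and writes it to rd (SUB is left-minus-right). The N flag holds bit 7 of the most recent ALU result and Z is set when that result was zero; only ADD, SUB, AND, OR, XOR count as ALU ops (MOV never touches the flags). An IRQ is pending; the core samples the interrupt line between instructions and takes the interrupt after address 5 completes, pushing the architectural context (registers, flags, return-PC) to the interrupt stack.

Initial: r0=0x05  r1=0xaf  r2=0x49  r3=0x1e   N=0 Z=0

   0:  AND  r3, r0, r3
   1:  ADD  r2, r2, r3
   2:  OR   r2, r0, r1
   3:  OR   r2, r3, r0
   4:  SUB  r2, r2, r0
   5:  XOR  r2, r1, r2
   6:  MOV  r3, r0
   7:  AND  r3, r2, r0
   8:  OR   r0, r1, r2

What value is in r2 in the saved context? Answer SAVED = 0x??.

after  0: r0=0x05 r1=0xaf r2=0x49 r3=0x04  N=0 Z=0
after  1: r0=0x05 r1=0xaf r2=0x4d r3=0x04  N=0 Z=0
after  2: r0=0x05 r1=0xaf r2=0xaf r3=0x04  N=1 Z=0
after  3: r0=0x05 r1=0xaf r2=0x05 r3=0x04  N=0 Z=0
after  4: r0=0x05 r1=0xaf r2=0x00 r3=0x04  N=0 Z=1
after  5: r0=0x05 r1=0xaf r2=0xaf r3=0x04  N=1 Z=0
-- IRQ taken; context saved, return-PC = 6 --

SAVED = 0xaf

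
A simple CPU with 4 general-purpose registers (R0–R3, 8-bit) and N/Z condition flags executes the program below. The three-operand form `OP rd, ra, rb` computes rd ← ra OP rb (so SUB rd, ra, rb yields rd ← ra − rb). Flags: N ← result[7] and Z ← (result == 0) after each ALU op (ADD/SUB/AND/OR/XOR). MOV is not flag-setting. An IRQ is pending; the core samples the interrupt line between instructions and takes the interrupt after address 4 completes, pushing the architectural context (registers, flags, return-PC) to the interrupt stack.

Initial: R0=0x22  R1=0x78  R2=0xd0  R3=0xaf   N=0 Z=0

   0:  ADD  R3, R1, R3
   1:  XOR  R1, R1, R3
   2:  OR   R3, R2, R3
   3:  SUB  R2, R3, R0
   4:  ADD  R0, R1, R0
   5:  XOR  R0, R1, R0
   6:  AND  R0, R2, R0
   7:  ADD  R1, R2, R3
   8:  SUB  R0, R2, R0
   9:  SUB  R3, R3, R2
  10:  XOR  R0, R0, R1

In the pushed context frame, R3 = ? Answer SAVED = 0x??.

SAVED = 0xf7

after  0: R0=0x22 R1=0x78 R2=0xd0 R3=0x27  N=0 Z=0
after  1: R0=0x22 R1=0x5f R2=0xd0 R3=0x27  N=0 Z=0
after  2: R0=0x22 R1=0x5f R2=0xd0 R3=0xf7  N=1 Z=0
after  3: R0=0x22 R1=0x5f R2=0xd5 R3=0xf7  N=1 Z=0
after  4: R0=0x81 R1=0x5f R2=0xd5 R3=0xf7  N=1 Z=0
-- IRQ taken; context saved, return-PC = 5 --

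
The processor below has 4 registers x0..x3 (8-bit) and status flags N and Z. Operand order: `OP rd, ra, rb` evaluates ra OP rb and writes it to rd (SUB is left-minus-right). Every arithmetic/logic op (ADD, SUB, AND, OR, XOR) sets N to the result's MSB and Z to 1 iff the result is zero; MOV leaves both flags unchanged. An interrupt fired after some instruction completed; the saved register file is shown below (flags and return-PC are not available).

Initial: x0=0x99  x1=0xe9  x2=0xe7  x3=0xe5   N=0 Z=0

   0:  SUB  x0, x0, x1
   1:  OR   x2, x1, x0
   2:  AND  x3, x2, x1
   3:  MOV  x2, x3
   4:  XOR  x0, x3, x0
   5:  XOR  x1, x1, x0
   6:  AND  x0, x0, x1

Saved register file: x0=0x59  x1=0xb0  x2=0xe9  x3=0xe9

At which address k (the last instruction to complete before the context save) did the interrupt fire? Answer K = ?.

after  0: x0=0xb0 x1=0xe9 x2=0xe7 x3=0xe5  N=1 Z=0
after  1: x0=0xb0 x1=0xe9 x2=0xf9 x3=0xe5  N=1 Z=0
after  2: x0=0xb0 x1=0xe9 x2=0xf9 x3=0xe9  N=1 Z=0
after  3: x0=0xb0 x1=0xe9 x2=0xe9 x3=0xe9  N=1 Z=0
after  4: x0=0x59 x1=0xe9 x2=0xe9 x3=0xe9  N=0 Z=0
after  5: x0=0x59 x1=0xb0 x2=0xe9 x3=0xe9  N=1 Z=0
-- IRQ taken; context saved, return-PC = 6 --

K = 5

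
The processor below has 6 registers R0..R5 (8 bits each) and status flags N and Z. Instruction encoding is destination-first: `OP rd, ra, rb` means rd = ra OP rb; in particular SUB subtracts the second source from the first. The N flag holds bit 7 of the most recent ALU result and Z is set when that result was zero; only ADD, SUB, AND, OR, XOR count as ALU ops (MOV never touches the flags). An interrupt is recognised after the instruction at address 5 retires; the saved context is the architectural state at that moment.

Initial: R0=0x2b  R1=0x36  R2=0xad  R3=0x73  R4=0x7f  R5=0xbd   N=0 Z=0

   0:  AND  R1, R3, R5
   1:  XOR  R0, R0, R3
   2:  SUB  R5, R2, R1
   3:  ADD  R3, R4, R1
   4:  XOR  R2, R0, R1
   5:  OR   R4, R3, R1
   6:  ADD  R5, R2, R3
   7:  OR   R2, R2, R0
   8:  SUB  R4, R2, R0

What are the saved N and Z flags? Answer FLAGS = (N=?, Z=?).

FLAGS = (N=1, Z=0)

after  0: R0=0x2b R1=0x31 R2=0xad R3=0x73 R4=0x7f R5=0xbd  N=0 Z=0
after  1: R0=0x58 R1=0x31 R2=0xad R3=0x73 R4=0x7f R5=0xbd  N=0 Z=0
after  2: R0=0x58 R1=0x31 R2=0xad R3=0x73 R4=0x7f R5=0x7c  N=0 Z=0
after  3: R0=0x58 R1=0x31 R2=0xad R3=0xb0 R4=0x7f R5=0x7c  N=1 Z=0
after  4: R0=0x58 R1=0x31 R2=0x69 R3=0xb0 R4=0x7f R5=0x7c  N=0 Z=0
after  5: R0=0x58 R1=0x31 R2=0x69 R3=0xb0 R4=0xb1 R5=0x7c  N=1 Z=0
-- IRQ taken; context saved, return-PC = 6 --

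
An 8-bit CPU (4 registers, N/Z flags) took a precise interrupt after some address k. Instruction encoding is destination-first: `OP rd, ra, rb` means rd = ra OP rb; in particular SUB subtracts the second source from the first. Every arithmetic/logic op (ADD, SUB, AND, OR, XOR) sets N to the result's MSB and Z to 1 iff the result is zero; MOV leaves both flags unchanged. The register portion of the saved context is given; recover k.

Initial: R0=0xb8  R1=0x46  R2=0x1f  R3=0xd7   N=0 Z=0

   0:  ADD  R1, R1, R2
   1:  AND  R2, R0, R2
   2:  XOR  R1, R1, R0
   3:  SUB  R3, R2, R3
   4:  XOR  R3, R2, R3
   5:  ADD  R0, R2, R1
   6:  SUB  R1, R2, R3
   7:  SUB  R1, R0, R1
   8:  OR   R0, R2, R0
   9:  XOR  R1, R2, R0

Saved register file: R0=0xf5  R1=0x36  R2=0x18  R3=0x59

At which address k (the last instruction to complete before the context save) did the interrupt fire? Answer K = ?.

after  0: R0=0xb8 R1=0x65 R2=0x1f R3=0xd7  N=0 Z=0
after  1: R0=0xb8 R1=0x65 R2=0x18 R3=0xd7  N=0 Z=0
after  2: R0=0xb8 R1=0xdd R2=0x18 R3=0xd7  N=1 Z=0
after  3: R0=0xb8 R1=0xdd R2=0x18 R3=0x41  N=0 Z=0
after  4: R0=0xb8 R1=0xdd R2=0x18 R3=0x59  N=0 Z=0
after  5: R0=0xf5 R1=0xdd R2=0x18 R3=0x59  N=1 Z=0
after  6: R0=0xf5 R1=0xbf R2=0x18 R3=0x59  N=1 Z=0
after  7: R0=0xf5 R1=0x36 R2=0x18 R3=0x59  N=0 Z=0
-- IRQ taken; context saved, return-PC = 8 --

K = 7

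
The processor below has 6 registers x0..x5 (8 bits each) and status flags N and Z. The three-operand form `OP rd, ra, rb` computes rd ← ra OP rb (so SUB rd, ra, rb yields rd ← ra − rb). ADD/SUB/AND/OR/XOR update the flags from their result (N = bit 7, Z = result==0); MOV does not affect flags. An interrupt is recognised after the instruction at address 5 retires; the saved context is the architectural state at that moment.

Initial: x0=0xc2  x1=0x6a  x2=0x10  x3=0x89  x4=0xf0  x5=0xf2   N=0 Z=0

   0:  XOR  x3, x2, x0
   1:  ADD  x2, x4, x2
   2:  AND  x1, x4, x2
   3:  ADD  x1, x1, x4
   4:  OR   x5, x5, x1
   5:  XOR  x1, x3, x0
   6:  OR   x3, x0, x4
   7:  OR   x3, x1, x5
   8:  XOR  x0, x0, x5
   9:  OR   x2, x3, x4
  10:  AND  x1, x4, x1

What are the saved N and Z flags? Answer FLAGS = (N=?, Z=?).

after  0: x0=0xc2 x1=0x6a x2=0x10 x3=0xd2 x4=0xf0 x5=0xf2  N=1 Z=0
after  1: x0=0xc2 x1=0x6a x2=0x00 x3=0xd2 x4=0xf0 x5=0xf2  N=0 Z=1
after  2: x0=0xc2 x1=0x00 x2=0x00 x3=0xd2 x4=0xf0 x5=0xf2  N=0 Z=1
after  3: x0=0xc2 x1=0xf0 x2=0x00 x3=0xd2 x4=0xf0 x5=0xf2  N=1 Z=0
after  4: x0=0xc2 x1=0xf0 x2=0x00 x3=0xd2 x4=0xf0 x5=0xf2  N=1 Z=0
after  5: x0=0xc2 x1=0x10 x2=0x00 x3=0xd2 x4=0xf0 x5=0xf2  N=0 Z=0
-- IRQ taken; context saved, return-PC = 6 --

FLAGS = (N=0, Z=0)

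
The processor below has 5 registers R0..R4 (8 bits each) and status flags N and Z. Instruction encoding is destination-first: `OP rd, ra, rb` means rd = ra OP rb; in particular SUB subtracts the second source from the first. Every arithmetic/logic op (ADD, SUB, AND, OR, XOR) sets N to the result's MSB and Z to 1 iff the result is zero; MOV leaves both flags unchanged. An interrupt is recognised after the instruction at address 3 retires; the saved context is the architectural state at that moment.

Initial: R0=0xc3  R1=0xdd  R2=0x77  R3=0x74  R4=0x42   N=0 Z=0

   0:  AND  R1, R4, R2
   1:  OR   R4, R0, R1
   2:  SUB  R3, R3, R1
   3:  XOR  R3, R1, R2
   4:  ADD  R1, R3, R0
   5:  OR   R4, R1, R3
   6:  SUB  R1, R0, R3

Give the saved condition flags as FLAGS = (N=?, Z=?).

after  0: R0=0xc3 R1=0x42 R2=0x77 R3=0x74 R4=0x42  N=0 Z=0
after  1: R0=0xc3 R1=0x42 R2=0x77 R3=0x74 R4=0xc3  N=1 Z=0
after  2: R0=0xc3 R1=0x42 R2=0x77 R3=0x32 R4=0xc3  N=0 Z=0
after  3: R0=0xc3 R1=0x42 R2=0x77 R3=0x35 R4=0xc3  N=0 Z=0
-- IRQ taken; context saved, return-PC = 4 --

FLAGS = (N=0, Z=0)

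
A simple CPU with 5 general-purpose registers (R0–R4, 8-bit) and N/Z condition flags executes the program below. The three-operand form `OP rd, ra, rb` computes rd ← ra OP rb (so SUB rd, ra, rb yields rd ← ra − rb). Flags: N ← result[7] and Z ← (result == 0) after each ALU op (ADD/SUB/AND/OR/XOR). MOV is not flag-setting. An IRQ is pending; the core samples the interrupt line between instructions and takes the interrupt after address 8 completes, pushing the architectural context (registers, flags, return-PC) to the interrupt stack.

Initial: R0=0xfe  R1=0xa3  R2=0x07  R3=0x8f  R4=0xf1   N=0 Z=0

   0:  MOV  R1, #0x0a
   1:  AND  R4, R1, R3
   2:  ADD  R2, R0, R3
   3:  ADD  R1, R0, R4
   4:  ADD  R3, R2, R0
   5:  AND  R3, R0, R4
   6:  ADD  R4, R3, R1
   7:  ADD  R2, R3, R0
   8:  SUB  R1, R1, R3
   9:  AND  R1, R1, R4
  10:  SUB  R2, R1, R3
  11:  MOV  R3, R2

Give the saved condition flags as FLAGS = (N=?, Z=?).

after  0: R0=0xfe R1=0x0a R2=0x07 R3=0x8f R4=0xf1  N=0 Z=0
after  1: R0=0xfe R1=0x0a R2=0x07 R3=0x8f R4=0x0a  N=0 Z=0
after  2: R0=0xfe R1=0x0a R2=0x8d R3=0x8f R4=0x0a  N=1 Z=0
after  3: R0=0xfe R1=0x08 R2=0x8d R3=0x8f R4=0x0a  N=0 Z=0
after  4: R0=0xfe R1=0x08 R2=0x8d R3=0x8b R4=0x0a  N=1 Z=0
after  5: R0=0xfe R1=0x08 R2=0x8d R3=0x0a R4=0x0a  N=0 Z=0
after  6: R0=0xfe R1=0x08 R2=0x8d R3=0x0a R4=0x12  N=0 Z=0
after  7: R0=0xfe R1=0x08 R2=0x08 R3=0x0a R4=0x12  N=0 Z=0
after  8: R0=0xfe R1=0xfe R2=0x08 R3=0x0a R4=0x12  N=1 Z=0
-- IRQ taken; context saved, return-PC = 9 --

FLAGS = (N=1, Z=0)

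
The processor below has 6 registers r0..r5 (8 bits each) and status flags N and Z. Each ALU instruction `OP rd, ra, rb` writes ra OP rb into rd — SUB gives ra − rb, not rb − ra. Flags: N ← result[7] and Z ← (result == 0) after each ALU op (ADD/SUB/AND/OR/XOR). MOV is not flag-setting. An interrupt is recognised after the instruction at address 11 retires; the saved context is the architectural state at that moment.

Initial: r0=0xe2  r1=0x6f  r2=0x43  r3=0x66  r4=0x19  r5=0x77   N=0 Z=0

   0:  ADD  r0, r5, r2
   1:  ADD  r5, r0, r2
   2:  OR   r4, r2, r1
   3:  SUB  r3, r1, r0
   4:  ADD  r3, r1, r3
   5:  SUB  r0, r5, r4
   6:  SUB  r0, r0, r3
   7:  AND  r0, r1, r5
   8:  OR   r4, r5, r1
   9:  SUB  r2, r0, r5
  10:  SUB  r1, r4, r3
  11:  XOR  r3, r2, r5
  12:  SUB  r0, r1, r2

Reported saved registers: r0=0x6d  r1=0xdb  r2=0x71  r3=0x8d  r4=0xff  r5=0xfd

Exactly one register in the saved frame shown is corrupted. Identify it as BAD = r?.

after  0: r0=0xba r1=0x6f r2=0x43 r3=0x66 r4=0x19 r5=0x77  N=1 Z=0
after  1: r0=0xba r1=0x6f r2=0x43 r3=0x66 r4=0x19 r5=0xfd  N=1 Z=0
after  2: r0=0xba r1=0x6f r2=0x43 r3=0x66 r4=0x6f r5=0xfd  N=0 Z=0
after  3: r0=0xba r1=0x6f r2=0x43 r3=0xb5 r4=0x6f r5=0xfd  N=1 Z=0
after  4: r0=0xba r1=0x6f r2=0x43 r3=0x24 r4=0x6f r5=0xfd  N=0 Z=0
after  5: r0=0x8e r1=0x6f r2=0x43 r3=0x24 r4=0x6f r5=0xfd  N=1 Z=0
after  6: r0=0x6a r1=0x6f r2=0x43 r3=0x24 r4=0x6f r5=0xfd  N=0 Z=0
after  7: r0=0x6d r1=0x6f r2=0x43 r3=0x24 r4=0x6f r5=0xfd  N=0 Z=0
after  8: r0=0x6d r1=0x6f r2=0x43 r3=0x24 r4=0xff r5=0xfd  N=1 Z=0
after  9: r0=0x6d r1=0x6f r2=0x70 r3=0x24 r4=0xff r5=0xfd  N=0 Z=0
after 10: r0=0x6d r1=0xdb r2=0x70 r3=0x24 r4=0xff r5=0xfd  N=1 Z=0
after 11: r0=0x6d r1=0xdb r2=0x70 r3=0x8d r4=0xff r5=0xfd  N=1 Z=0
-- IRQ taken; context saved, return-PC = 12 --
mismatch: r2: reported 0x71 vs actual 0x70

BAD = r2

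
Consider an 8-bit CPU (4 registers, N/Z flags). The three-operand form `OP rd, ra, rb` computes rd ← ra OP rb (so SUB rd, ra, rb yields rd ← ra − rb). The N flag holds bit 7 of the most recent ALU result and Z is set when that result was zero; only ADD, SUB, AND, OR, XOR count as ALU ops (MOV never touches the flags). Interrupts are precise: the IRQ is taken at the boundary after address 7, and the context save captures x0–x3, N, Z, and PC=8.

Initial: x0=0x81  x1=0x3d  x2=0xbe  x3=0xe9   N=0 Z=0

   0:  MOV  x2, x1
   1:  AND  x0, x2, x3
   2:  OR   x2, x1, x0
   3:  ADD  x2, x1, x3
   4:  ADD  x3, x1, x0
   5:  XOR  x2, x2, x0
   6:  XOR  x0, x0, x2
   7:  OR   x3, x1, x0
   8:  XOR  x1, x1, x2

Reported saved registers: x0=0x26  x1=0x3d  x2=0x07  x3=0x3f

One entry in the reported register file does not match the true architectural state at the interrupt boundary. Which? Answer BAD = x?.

BAD = x2

after  0: x0=0x81 x1=0x3d x2=0x3d x3=0xe9  N=0 Z=0
after  1: x0=0x29 x1=0x3d x2=0x3d x3=0xe9  N=0 Z=0
after  2: x0=0x29 x1=0x3d x2=0x3d x3=0xe9  N=0 Z=0
after  3: x0=0x29 x1=0x3d x2=0x26 x3=0xe9  N=0 Z=0
after  4: x0=0x29 x1=0x3d x2=0x26 x3=0x66  N=0 Z=0
after  5: x0=0x29 x1=0x3d x2=0x0f x3=0x66  N=0 Z=0
after  6: x0=0x26 x1=0x3d x2=0x0f x3=0x66  N=0 Z=0
after  7: x0=0x26 x1=0x3d x2=0x0f x3=0x3f  N=0 Z=0
-- IRQ taken; context saved, return-PC = 8 --
mismatch: x2: reported 0x07 vs actual 0x0f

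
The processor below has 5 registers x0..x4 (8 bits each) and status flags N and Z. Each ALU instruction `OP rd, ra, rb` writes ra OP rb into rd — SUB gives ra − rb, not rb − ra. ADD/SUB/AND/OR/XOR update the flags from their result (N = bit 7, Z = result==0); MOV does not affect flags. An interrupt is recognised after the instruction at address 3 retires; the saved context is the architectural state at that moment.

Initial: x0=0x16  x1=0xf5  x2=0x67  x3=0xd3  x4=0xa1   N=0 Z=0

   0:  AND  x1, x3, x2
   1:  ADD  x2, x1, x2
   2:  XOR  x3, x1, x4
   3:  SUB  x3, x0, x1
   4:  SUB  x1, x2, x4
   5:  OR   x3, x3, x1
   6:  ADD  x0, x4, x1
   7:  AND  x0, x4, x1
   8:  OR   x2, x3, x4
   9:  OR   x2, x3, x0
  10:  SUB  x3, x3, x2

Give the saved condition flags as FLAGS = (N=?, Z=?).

after  0: x0=0x16 x1=0x43 x2=0x67 x3=0xd3 x4=0xa1  N=0 Z=0
after  1: x0=0x16 x1=0x43 x2=0xaa x3=0xd3 x4=0xa1  N=1 Z=0
after  2: x0=0x16 x1=0x43 x2=0xaa x3=0xe2 x4=0xa1  N=1 Z=0
after  3: x0=0x16 x1=0x43 x2=0xaa x3=0xd3 x4=0xa1  N=1 Z=0
-- IRQ taken; context saved, return-PC = 4 --

FLAGS = (N=1, Z=0)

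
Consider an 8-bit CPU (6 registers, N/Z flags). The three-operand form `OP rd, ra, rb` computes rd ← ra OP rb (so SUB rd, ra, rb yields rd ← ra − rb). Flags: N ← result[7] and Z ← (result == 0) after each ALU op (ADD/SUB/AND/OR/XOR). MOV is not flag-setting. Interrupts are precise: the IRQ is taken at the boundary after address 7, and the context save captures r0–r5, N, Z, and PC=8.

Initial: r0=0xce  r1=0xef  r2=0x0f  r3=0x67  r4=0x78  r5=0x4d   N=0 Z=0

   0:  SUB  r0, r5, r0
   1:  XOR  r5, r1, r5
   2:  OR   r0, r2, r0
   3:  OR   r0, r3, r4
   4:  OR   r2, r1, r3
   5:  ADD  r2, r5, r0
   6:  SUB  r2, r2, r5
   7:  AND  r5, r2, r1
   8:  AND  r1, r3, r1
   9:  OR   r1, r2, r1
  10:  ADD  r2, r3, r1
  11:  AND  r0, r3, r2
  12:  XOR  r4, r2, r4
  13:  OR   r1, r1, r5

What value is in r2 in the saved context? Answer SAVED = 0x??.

after  0: r0=0x7f r1=0xef r2=0x0f r3=0x67 r4=0x78 r5=0x4d  N=0 Z=0
after  1: r0=0x7f r1=0xef r2=0x0f r3=0x67 r4=0x78 r5=0xa2  N=1 Z=0
after  2: r0=0x7f r1=0xef r2=0x0f r3=0x67 r4=0x78 r5=0xa2  N=0 Z=0
after  3: r0=0x7f r1=0xef r2=0x0f r3=0x67 r4=0x78 r5=0xa2  N=0 Z=0
after  4: r0=0x7f r1=0xef r2=0xef r3=0x67 r4=0x78 r5=0xa2  N=1 Z=0
after  5: r0=0x7f r1=0xef r2=0x21 r3=0x67 r4=0x78 r5=0xa2  N=0 Z=0
after  6: r0=0x7f r1=0xef r2=0x7f r3=0x67 r4=0x78 r5=0xa2  N=0 Z=0
after  7: r0=0x7f r1=0xef r2=0x7f r3=0x67 r4=0x78 r5=0x6f  N=0 Z=0
-- IRQ taken; context saved, return-PC = 8 --

SAVED = 0x7f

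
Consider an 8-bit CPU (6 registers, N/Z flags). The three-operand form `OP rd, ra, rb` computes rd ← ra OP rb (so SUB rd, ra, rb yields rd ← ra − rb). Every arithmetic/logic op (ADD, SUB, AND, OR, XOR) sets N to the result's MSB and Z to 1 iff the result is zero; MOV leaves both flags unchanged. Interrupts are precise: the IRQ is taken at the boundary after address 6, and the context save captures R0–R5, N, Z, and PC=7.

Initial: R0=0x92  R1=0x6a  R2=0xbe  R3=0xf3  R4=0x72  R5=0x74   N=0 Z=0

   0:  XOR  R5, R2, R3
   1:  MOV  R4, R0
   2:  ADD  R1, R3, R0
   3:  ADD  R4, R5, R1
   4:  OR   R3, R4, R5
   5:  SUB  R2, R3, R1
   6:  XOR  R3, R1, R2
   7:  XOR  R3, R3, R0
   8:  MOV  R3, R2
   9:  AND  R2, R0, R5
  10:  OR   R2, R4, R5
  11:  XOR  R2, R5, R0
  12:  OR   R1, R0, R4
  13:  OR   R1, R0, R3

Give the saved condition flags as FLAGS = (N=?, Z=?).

FLAGS = (N=1, Z=0)

after  0: R0=0x92 R1=0x6a R2=0xbe R3=0xf3 R4=0x72 R5=0x4d  N=0 Z=0
after  1: R0=0x92 R1=0x6a R2=0xbe R3=0xf3 R4=0x92 R5=0x4d  N=0 Z=0
after  2: R0=0x92 R1=0x85 R2=0xbe R3=0xf3 R4=0x92 R5=0x4d  N=1 Z=0
after  3: R0=0x92 R1=0x85 R2=0xbe R3=0xf3 R4=0xd2 R5=0x4d  N=1 Z=0
after  4: R0=0x92 R1=0x85 R2=0xbe R3=0xdf R4=0xd2 R5=0x4d  N=1 Z=0
after  5: R0=0x92 R1=0x85 R2=0x5a R3=0xdf R4=0xd2 R5=0x4d  N=0 Z=0
after  6: R0=0x92 R1=0x85 R2=0x5a R3=0xdf R4=0xd2 R5=0x4d  N=1 Z=0
-- IRQ taken; context saved, return-PC = 7 --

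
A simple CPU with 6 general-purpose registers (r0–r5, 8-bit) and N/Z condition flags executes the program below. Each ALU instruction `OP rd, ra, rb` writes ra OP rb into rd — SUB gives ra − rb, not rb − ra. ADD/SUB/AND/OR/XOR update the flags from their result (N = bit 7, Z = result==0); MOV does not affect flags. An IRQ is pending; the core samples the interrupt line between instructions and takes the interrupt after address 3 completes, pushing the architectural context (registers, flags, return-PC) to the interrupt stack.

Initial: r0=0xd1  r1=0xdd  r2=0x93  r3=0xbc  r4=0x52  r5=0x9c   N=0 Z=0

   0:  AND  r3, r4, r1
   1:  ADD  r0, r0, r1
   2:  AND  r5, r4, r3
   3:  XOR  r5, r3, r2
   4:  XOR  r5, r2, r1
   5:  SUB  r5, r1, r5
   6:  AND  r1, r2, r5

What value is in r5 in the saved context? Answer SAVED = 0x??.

after  0: r0=0xd1 r1=0xdd r2=0x93 r3=0x50 r4=0x52 r5=0x9c  N=0 Z=0
after  1: r0=0xae r1=0xdd r2=0x93 r3=0x50 r4=0x52 r5=0x9c  N=1 Z=0
after  2: r0=0xae r1=0xdd r2=0x93 r3=0x50 r4=0x52 r5=0x50  N=0 Z=0
after  3: r0=0xae r1=0xdd r2=0x93 r3=0x50 r4=0x52 r5=0xc3  N=1 Z=0
-- IRQ taken; context saved, return-PC = 4 --

SAVED = 0xc3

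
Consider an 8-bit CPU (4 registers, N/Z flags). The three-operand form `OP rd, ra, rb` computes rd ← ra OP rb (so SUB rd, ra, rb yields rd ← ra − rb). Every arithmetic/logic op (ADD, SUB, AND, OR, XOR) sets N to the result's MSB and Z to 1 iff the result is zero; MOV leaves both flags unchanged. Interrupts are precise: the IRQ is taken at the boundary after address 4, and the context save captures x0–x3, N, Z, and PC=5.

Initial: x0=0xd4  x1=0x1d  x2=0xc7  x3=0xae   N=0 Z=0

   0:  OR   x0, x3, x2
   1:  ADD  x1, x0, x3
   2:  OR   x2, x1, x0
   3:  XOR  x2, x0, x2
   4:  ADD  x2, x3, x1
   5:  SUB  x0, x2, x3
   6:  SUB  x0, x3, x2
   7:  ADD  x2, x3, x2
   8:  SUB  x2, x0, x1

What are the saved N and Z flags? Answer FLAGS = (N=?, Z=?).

FLAGS = (N=0, Z=0)

after  0: x0=0xef x1=0x1d x2=0xc7 x3=0xae  N=1 Z=0
after  1: x0=0xef x1=0x9d x2=0xc7 x3=0xae  N=1 Z=0
after  2: x0=0xef x1=0x9d x2=0xff x3=0xae  N=1 Z=0
after  3: x0=0xef x1=0x9d x2=0x10 x3=0xae  N=0 Z=0
after  4: x0=0xef x1=0x9d x2=0x4b x3=0xae  N=0 Z=0
-- IRQ taken; context saved, return-PC = 5 --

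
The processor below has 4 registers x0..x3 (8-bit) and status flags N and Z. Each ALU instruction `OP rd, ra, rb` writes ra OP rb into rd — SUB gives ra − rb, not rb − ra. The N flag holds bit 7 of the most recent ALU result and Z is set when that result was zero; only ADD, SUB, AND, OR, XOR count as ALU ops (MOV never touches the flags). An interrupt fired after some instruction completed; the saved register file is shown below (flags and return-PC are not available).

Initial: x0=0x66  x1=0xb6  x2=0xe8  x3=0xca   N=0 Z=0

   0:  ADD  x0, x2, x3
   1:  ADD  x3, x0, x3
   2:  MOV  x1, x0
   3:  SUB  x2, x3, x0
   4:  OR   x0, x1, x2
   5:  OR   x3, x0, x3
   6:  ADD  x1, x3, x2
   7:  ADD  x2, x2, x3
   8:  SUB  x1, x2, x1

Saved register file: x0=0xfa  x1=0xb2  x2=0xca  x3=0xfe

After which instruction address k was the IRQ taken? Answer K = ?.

after  0: x0=0xb2 x1=0xb6 x2=0xe8 x3=0xca  N=1 Z=0
after  1: x0=0xb2 x1=0xb6 x2=0xe8 x3=0x7c  N=0 Z=0
after  2: x0=0xb2 x1=0xb2 x2=0xe8 x3=0x7c  N=0 Z=0
after  3: x0=0xb2 x1=0xb2 x2=0xca x3=0x7c  N=1 Z=0
after  4: x0=0xfa x1=0xb2 x2=0xca x3=0x7c  N=1 Z=0
after  5: x0=0xfa x1=0xb2 x2=0xca x3=0xfe  N=1 Z=0
-- IRQ taken; context saved, return-PC = 6 --

K = 5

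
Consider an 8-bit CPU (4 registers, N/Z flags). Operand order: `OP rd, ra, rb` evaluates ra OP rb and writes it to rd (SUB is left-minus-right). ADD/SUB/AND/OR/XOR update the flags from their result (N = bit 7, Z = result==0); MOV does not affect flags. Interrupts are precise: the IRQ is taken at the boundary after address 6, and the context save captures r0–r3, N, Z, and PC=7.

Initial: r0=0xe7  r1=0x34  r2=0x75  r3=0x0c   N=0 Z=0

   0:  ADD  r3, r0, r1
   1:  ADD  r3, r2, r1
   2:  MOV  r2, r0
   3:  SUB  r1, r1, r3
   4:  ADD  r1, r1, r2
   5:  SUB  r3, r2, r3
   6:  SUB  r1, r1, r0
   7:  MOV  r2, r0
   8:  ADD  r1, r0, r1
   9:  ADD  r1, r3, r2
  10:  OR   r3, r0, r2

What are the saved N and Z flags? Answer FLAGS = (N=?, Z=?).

after  0: r0=0xe7 r1=0x34 r2=0x75 r3=0x1b  N=0 Z=0
after  1: r0=0xe7 r1=0x34 r2=0x75 r3=0xa9  N=1 Z=0
after  2: r0=0xe7 r1=0x34 r2=0xe7 r3=0xa9  N=1 Z=0
after  3: r0=0xe7 r1=0x8b r2=0xe7 r3=0xa9  N=1 Z=0
after  4: r0=0xe7 r1=0x72 r2=0xe7 r3=0xa9  N=0 Z=0
after  5: r0=0xe7 r1=0x72 r2=0xe7 r3=0x3e  N=0 Z=0
after  6: r0=0xe7 r1=0x8b r2=0xe7 r3=0x3e  N=1 Z=0
-- IRQ taken; context saved, return-PC = 7 --

FLAGS = (N=1, Z=0)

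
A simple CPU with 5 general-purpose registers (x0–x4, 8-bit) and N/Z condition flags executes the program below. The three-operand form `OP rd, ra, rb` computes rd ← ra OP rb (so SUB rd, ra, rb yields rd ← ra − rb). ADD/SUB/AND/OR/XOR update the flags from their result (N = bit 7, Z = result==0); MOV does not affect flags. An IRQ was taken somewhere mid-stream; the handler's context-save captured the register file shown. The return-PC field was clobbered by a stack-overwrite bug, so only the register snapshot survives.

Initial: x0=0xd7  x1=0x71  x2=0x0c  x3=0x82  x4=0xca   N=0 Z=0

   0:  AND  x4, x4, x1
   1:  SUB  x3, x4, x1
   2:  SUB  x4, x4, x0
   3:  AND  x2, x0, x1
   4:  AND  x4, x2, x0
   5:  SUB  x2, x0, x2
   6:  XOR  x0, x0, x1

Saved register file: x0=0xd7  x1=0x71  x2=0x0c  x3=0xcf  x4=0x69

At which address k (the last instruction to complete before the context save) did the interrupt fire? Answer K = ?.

after  0: x0=0xd7 x1=0x71 x2=0x0c x3=0x82 x4=0x40  N=0 Z=0
after  1: x0=0xd7 x1=0x71 x2=0x0c x3=0xcf x4=0x40  N=1 Z=0
after  2: x0=0xd7 x1=0x71 x2=0x0c x3=0xcf x4=0x69  N=0 Z=0
-- IRQ taken; context saved, return-PC = 3 --

K = 2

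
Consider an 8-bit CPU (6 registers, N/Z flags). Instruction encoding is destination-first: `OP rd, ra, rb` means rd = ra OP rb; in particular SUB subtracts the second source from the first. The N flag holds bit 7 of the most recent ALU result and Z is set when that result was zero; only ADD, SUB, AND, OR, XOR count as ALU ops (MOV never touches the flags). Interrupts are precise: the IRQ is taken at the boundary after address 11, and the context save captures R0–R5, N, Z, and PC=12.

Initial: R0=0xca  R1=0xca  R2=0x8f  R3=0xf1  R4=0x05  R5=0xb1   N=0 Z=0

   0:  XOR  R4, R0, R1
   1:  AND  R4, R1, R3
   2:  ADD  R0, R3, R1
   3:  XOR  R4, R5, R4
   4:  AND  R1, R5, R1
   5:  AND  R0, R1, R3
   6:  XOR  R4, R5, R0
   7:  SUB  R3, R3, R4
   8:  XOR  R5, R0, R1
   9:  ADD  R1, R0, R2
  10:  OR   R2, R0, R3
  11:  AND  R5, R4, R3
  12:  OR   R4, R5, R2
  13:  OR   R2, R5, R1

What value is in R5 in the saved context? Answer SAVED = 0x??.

after  0: R0=0xca R1=0xca R2=0x8f R3=0xf1 R4=0x00 R5=0xb1  N=0 Z=1
after  1: R0=0xca R1=0xca R2=0x8f R3=0xf1 R4=0xc0 R5=0xb1  N=1 Z=0
after  2: R0=0xbb R1=0xca R2=0x8f R3=0xf1 R4=0xc0 R5=0xb1  N=1 Z=0
after  3: R0=0xbb R1=0xca R2=0x8f R3=0xf1 R4=0x71 R5=0xb1  N=0 Z=0
after  4: R0=0xbb R1=0x80 R2=0x8f R3=0xf1 R4=0x71 R5=0xb1  N=1 Z=0
after  5: R0=0x80 R1=0x80 R2=0x8f R3=0xf1 R4=0x71 R5=0xb1  N=1 Z=0
after  6: R0=0x80 R1=0x80 R2=0x8f R3=0xf1 R4=0x31 R5=0xb1  N=0 Z=0
after  7: R0=0x80 R1=0x80 R2=0x8f R3=0xc0 R4=0x31 R5=0xb1  N=1 Z=0
after  8: R0=0x80 R1=0x80 R2=0x8f R3=0xc0 R4=0x31 R5=0x00  N=0 Z=1
after  9: R0=0x80 R1=0x0f R2=0x8f R3=0xc0 R4=0x31 R5=0x00  N=0 Z=0
after 10: R0=0x80 R1=0x0f R2=0xc0 R3=0xc0 R4=0x31 R5=0x00  N=1 Z=0
after 11: R0=0x80 R1=0x0f R2=0xc0 R3=0xc0 R4=0x31 R5=0x00  N=0 Z=1
-- IRQ taken; context saved, return-PC = 12 --

SAVED = 0x00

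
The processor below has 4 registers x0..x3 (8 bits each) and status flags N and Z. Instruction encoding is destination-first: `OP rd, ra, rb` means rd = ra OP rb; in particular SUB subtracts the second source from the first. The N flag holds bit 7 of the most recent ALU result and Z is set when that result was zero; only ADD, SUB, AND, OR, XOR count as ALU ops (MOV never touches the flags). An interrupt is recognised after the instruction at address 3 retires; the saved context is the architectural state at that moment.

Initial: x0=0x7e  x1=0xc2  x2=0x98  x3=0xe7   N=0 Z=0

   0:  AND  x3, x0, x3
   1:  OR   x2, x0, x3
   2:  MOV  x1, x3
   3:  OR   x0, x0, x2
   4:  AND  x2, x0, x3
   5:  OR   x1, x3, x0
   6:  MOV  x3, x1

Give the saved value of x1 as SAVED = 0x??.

SAVED = 0x66

after  0: x0=0x7e x1=0xc2 x2=0x98 x3=0x66  N=0 Z=0
after  1: x0=0x7e x1=0xc2 x2=0x7e x3=0x66  N=0 Z=0
after  2: x0=0x7e x1=0x66 x2=0x7e x3=0x66  N=0 Z=0
after  3: x0=0x7e x1=0x66 x2=0x7e x3=0x66  N=0 Z=0
-- IRQ taken; context saved, return-PC = 4 --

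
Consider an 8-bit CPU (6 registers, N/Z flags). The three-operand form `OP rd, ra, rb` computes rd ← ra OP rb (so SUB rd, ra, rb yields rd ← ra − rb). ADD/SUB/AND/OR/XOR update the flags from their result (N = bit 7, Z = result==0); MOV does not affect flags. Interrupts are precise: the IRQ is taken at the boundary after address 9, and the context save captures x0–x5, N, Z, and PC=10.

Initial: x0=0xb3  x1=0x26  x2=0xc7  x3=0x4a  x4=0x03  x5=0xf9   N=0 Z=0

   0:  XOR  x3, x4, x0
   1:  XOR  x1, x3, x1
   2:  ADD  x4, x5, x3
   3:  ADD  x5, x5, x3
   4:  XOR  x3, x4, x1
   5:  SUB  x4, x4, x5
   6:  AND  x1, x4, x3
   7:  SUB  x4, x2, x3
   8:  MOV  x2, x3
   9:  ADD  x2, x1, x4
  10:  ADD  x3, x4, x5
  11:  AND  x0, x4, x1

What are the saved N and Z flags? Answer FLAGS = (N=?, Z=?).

after  0: x0=0xb3 x1=0x26 x2=0xc7 x3=0xb0 x4=0x03 x5=0xf9  N=1 Z=0
after  1: x0=0xb3 x1=0x96 x2=0xc7 x3=0xb0 x4=0x03 x5=0xf9  N=1 Z=0
after  2: x0=0xb3 x1=0x96 x2=0xc7 x3=0xb0 x4=0xa9 x5=0xf9  N=1 Z=0
after  3: x0=0xb3 x1=0x96 x2=0xc7 x3=0xb0 x4=0xa9 x5=0xa9  N=1 Z=0
after  4: x0=0xb3 x1=0x96 x2=0xc7 x3=0x3f x4=0xa9 x5=0xa9  N=0 Z=0
after  5: x0=0xb3 x1=0x96 x2=0xc7 x3=0x3f x4=0x00 x5=0xa9  N=0 Z=1
after  6: x0=0xb3 x1=0x00 x2=0xc7 x3=0x3f x4=0x00 x5=0xa9  N=0 Z=1
after  7: x0=0xb3 x1=0x00 x2=0xc7 x3=0x3f x4=0x88 x5=0xa9  N=1 Z=0
after  8: x0=0xb3 x1=0x00 x2=0x3f x3=0x3f x4=0x88 x5=0xa9  N=1 Z=0
after  9: x0=0xb3 x1=0x00 x2=0x88 x3=0x3f x4=0x88 x5=0xa9  N=1 Z=0
-- IRQ taken; context saved, return-PC = 10 --

FLAGS = (N=1, Z=0)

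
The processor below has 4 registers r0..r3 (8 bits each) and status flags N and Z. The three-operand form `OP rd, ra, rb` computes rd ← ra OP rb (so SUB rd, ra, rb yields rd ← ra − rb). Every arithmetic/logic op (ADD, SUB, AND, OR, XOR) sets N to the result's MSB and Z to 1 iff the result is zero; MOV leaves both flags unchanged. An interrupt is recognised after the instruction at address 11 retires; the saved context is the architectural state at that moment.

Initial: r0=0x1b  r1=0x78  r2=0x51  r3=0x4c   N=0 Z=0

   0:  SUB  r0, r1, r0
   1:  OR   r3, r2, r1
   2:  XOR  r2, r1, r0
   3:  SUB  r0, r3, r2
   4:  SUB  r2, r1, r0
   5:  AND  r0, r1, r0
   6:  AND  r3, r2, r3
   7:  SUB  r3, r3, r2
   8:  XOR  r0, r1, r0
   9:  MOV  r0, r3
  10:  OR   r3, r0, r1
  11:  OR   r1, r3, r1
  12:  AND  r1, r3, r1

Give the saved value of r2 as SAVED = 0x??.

SAVED = 0x24

after  0: r0=0x5d r1=0x78 r2=0x51 r3=0x4c  N=0 Z=0
after  1: r0=0x5d r1=0x78 r2=0x51 r3=0x79  N=0 Z=0
after  2: r0=0x5d r1=0x78 r2=0x25 r3=0x79  N=0 Z=0
after  3: r0=0x54 r1=0x78 r2=0x25 r3=0x79  N=0 Z=0
after  4: r0=0x54 r1=0x78 r2=0x24 r3=0x79  N=0 Z=0
after  5: r0=0x50 r1=0x78 r2=0x24 r3=0x79  N=0 Z=0
after  6: r0=0x50 r1=0x78 r2=0x24 r3=0x20  N=0 Z=0
after  7: r0=0x50 r1=0x78 r2=0x24 r3=0xfc  N=1 Z=0
after  8: r0=0x28 r1=0x78 r2=0x24 r3=0xfc  N=0 Z=0
after  9: r0=0xfc r1=0x78 r2=0x24 r3=0xfc  N=0 Z=0
after 10: r0=0xfc r1=0x78 r2=0x24 r3=0xfc  N=1 Z=0
after 11: r0=0xfc r1=0xfc r2=0x24 r3=0xfc  N=1 Z=0
-- IRQ taken; context saved, return-PC = 12 --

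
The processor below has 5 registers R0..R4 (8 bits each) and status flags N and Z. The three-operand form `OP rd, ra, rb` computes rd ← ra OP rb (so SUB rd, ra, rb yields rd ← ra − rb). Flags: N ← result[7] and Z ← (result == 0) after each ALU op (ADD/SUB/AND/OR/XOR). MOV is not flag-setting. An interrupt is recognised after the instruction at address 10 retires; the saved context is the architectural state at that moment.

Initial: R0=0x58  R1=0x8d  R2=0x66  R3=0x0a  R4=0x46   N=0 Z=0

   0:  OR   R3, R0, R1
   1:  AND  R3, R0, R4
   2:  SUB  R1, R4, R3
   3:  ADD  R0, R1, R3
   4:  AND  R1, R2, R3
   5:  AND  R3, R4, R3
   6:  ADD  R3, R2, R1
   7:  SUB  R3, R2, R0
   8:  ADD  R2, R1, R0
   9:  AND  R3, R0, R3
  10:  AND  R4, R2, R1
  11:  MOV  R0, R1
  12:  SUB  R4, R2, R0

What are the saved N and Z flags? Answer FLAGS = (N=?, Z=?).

FLAGS = (N=0, Z=1)

after  0: R0=0x58 R1=0x8d R2=0x66 R3=0xdd R4=0x46  N=1 Z=0
after  1: R0=0x58 R1=0x8d R2=0x66 R3=0x40 R4=0x46  N=0 Z=0
after  2: R0=0x58 R1=0x06 R2=0x66 R3=0x40 R4=0x46  N=0 Z=0
after  3: R0=0x46 R1=0x06 R2=0x66 R3=0x40 R4=0x46  N=0 Z=0
after  4: R0=0x46 R1=0x40 R2=0x66 R3=0x40 R4=0x46  N=0 Z=0
after  5: R0=0x46 R1=0x40 R2=0x66 R3=0x40 R4=0x46  N=0 Z=0
after  6: R0=0x46 R1=0x40 R2=0x66 R3=0xa6 R4=0x46  N=1 Z=0
after  7: R0=0x46 R1=0x40 R2=0x66 R3=0x20 R4=0x46  N=0 Z=0
after  8: R0=0x46 R1=0x40 R2=0x86 R3=0x20 R4=0x46  N=1 Z=0
after  9: R0=0x46 R1=0x40 R2=0x86 R3=0x00 R4=0x46  N=0 Z=1
after 10: R0=0x46 R1=0x40 R2=0x86 R3=0x00 R4=0x00  N=0 Z=1
-- IRQ taken; context saved, return-PC = 11 --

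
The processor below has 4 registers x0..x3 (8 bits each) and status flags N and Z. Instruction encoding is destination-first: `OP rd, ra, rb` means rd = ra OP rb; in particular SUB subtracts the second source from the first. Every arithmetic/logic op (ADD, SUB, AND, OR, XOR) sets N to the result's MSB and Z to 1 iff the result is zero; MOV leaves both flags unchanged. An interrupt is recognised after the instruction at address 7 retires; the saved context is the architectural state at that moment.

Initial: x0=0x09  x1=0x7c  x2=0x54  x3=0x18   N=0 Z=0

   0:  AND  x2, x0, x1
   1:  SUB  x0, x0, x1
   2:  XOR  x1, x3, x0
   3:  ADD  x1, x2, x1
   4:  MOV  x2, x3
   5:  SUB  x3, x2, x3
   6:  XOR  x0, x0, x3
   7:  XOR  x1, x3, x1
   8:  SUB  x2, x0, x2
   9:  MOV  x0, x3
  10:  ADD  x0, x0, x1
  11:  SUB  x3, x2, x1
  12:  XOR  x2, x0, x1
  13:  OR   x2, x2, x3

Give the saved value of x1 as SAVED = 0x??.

SAVED = 0x9d

after  0: x0=0x09 x1=0x7c x2=0x08 x3=0x18  N=0 Z=0
after  1: x0=0x8d x1=0x7c x2=0x08 x3=0x18  N=1 Z=0
after  2: x0=0x8d x1=0x95 x2=0x08 x3=0x18  N=1 Z=0
after  3: x0=0x8d x1=0x9d x2=0x08 x3=0x18  N=1 Z=0
after  4: x0=0x8d x1=0x9d x2=0x18 x3=0x18  N=1 Z=0
after  5: x0=0x8d x1=0x9d x2=0x18 x3=0x00  N=0 Z=1
after  6: x0=0x8d x1=0x9d x2=0x18 x3=0x00  N=1 Z=0
after  7: x0=0x8d x1=0x9d x2=0x18 x3=0x00  N=1 Z=0
-- IRQ taken; context saved, return-PC = 8 --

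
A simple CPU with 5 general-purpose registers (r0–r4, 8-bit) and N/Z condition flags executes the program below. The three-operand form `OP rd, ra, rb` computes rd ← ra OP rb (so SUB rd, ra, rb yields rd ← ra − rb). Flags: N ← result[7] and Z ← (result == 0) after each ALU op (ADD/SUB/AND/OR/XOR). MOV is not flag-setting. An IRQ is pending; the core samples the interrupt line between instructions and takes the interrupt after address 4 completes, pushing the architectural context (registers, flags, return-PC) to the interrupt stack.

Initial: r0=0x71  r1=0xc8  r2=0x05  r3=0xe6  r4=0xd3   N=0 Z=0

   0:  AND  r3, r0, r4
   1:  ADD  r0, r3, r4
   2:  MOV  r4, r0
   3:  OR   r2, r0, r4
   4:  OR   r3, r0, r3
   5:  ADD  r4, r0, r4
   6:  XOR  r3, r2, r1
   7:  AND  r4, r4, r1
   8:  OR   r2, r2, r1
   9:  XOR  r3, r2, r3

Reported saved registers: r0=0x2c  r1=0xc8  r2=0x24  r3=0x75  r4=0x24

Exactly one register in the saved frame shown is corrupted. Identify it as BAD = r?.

BAD = r0

after  0: r0=0x71 r1=0xc8 r2=0x05 r3=0x51 r4=0xd3  N=0 Z=0
after  1: r0=0x24 r1=0xc8 r2=0x05 r3=0x51 r4=0xd3  N=0 Z=0
after  2: r0=0x24 r1=0xc8 r2=0x05 r3=0x51 r4=0x24  N=0 Z=0
after  3: r0=0x24 r1=0xc8 r2=0x24 r3=0x51 r4=0x24  N=0 Z=0
after  4: r0=0x24 r1=0xc8 r2=0x24 r3=0x75 r4=0x24  N=0 Z=0
-- IRQ taken; context saved, return-PC = 5 --
mismatch: r0: reported 0x2c vs actual 0x24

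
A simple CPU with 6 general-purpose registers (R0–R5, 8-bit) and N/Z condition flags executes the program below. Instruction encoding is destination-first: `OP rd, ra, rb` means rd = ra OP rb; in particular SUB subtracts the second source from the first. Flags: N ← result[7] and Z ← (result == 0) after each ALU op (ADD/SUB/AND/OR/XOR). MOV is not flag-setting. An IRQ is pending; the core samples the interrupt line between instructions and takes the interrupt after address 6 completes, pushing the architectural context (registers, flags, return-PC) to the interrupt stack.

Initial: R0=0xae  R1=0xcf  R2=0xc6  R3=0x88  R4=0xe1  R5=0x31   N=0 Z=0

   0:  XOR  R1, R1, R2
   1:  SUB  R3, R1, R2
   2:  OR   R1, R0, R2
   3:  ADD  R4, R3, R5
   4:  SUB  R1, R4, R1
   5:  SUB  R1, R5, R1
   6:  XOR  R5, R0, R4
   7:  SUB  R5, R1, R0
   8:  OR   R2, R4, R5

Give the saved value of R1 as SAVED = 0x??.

after  0: R0=0xae R1=0x09 R2=0xc6 R3=0x88 R4=0xe1 R5=0x31  N=0 Z=0
after  1: R0=0xae R1=0x09 R2=0xc6 R3=0x43 R4=0xe1 R5=0x31  N=0 Z=0
after  2: R0=0xae R1=0xee R2=0xc6 R3=0x43 R4=0xe1 R5=0x31  N=1 Z=0
after  3: R0=0xae R1=0xee R2=0xc6 R3=0x43 R4=0x74 R5=0x31  N=0 Z=0
after  4: R0=0xae R1=0x86 R2=0xc6 R3=0x43 R4=0x74 R5=0x31  N=1 Z=0
after  5: R0=0xae R1=0xab R2=0xc6 R3=0x43 R4=0x74 R5=0x31  N=1 Z=0
after  6: R0=0xae R1=0xab R2=0xc6 R3=0x43 R4=0x74 R5=0xda  N=1 Z=0
-- IRQ taken; context saved, return-PC = 7 --

SAVED = 0xab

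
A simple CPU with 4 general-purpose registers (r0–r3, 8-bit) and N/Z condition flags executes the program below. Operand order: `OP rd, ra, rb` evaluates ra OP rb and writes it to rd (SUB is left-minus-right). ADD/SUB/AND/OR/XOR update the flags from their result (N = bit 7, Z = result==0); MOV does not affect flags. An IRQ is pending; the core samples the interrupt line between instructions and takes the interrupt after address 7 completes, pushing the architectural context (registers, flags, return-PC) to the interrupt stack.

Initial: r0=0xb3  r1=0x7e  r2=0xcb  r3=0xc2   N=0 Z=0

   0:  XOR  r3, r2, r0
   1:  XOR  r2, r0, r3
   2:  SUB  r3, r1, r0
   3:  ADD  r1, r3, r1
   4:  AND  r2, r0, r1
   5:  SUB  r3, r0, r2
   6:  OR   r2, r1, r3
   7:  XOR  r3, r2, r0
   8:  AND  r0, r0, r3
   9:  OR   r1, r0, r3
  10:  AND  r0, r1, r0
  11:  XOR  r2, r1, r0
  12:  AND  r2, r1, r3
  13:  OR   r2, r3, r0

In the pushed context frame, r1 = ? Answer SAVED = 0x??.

after  0: r0=0xb3 r1=0x7e r2=0xcb r3=0x78  N=0 Z=0
after  1: r0=0xb3 r1=0x7e r2=0xcb r3=0x78  N=1 Z=0
after  2: r0=0xb3 r1=0x7e r2=0xcb r3=0xcb  N=1 Z=0
after  3: r0=0xb3 r1=0x49 r2=0xcb r3=0xcb  N=0 Z=0
after  4: r0=0xb3 r1=0x49 r2=0x01 r3=0xcb  N=0 Z=0
after  5: r0=0xb3 r1=0x49 r2=0x01 r3=0xb2  N=1 Z=0
after  6: r0=0xb3 r1=0x49 r2=0xfb r3=0xb2  N=1 Z=0
after  7: r0=0xb3 r1=0x49 r2=0xfb r3=0x48  N=0 Z=0
-- IRQ taken; context saved, return-PC = 8 --

SAVED = 0x49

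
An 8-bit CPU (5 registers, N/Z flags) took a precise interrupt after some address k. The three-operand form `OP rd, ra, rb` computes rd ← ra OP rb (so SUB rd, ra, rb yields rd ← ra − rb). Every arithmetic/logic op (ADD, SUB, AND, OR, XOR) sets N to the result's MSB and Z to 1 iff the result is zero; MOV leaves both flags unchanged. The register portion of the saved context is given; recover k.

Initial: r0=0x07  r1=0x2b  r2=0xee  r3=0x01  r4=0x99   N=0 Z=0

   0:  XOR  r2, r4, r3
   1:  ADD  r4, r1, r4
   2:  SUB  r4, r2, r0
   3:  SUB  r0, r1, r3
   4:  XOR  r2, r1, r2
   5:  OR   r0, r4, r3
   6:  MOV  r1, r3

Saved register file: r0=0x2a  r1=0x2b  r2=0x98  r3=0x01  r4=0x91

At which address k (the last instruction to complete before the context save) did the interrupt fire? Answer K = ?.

K = 3

after  0: r0=0x07 r1=0x2b r2=0x98 r3=0x01 r4=0x99  N=1 Z=0
after  1: r0=0x07 r1=0x2b r2=0x98 r3=0x01 r4=0xc4  N=1 Z=0
after  2: r0=0x07 r1=0x2b r2=0x98 r3=0x01 r4=0x91  N=1 Z=0
after  3: r0=0x2a r1=0x2b r2=0x98 r3=0x01 r4=0x91  N=0 Z=0
-- IRQ taken; context saved, return-PC = 4 --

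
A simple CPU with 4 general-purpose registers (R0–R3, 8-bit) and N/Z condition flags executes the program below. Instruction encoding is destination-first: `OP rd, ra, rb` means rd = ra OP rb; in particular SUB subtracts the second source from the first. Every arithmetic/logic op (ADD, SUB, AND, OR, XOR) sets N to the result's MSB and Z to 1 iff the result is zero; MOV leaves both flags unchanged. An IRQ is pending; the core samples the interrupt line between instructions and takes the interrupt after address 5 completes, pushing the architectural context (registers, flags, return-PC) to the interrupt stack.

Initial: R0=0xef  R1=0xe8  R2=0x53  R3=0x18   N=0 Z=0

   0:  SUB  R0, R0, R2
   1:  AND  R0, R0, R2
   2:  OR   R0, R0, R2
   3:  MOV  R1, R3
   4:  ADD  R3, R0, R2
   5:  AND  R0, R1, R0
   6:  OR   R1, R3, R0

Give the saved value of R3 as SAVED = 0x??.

after  0: R0=0x9c R1=0xe8 R2=0x53 R3=0x18  N=1 Z=0
after  1: R0=0x10 R1=0xe8 R2=0x53 R3=0x18  N=0 Z=0
after  2: R0=0x53 R1=0xe8 R2=0x53 R3=0x18  N=0 Z=0
after  3: R0=0x53 R1=0x18 R2=0x53 R3=0x18  N=0 Z=0
after  4: R0=0x53 R1=0x18 R2=0x53 R3=0xa6  N=1 Z=0
after  5: R0=0x10 R1=0x18 R2=0x53 R3=0xa6  N=0 Z=0
-- IRQ taken; context saved, return-PC = 6 --

SAVED = 0xa6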